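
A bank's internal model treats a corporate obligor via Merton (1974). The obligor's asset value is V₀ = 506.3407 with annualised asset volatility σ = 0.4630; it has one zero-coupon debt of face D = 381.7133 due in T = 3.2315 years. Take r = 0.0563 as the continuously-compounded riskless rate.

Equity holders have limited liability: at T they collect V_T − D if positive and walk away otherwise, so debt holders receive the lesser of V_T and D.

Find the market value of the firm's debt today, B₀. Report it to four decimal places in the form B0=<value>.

B0=260.5976

d₁ = [ln(V₀/D) + (r + σ²/2)T] / (σ√T)
   = [ln(506.3407/381.7133) + (0.0563 + 0.5·0.4630²)·3.2315] / (0.4630·√3.2315)
   = [0.282540 + 0.528300] / 0.832306 = 0.974209
d₂ = d₁ − σ√T = 0.974209 − 0.832306 = 0.141903
N(d₁) = 0.835024,  N(d₂) = 0.556422,  e^(−rT) = 0.833657
E₀ = V₀·N(d₁) − D·e^(−rT)·N(d₂)
   = 506.3407·0.835024 − 381.7133·0.833657·0.556422 = 245.743113
B₀ = V₀ − E₀ = 506.3407 − 245.743113 = 260.597587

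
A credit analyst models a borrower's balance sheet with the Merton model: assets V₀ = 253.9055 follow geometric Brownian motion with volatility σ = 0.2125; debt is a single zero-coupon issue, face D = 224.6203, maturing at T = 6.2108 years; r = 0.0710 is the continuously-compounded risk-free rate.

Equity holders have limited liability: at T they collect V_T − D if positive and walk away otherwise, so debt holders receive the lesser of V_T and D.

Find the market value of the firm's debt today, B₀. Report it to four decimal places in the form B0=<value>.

d₁ = [ln(V₀/D) + (r + σ²/2)T] / (σ√T)
   = [ln(253.9055/224.6203) + (0.0710 + 0.5·0.2125²)·6.2108] / (0.2125·√6.2108)
   = [0.122551 + 0.581195] / 0.529581 = 1.328872
d₂ = d₁ − σ√T = 1.328872 − 0.529581 = 0.799290
N(d₁) = 0.908055,  N(d₂) = 0.787939,  e^(−rT) = 0.643414
E₀ = V₀·N(d₁) − D·e^(−rT)·N(d₂)
   = 253.9055·0.908055 − 224.6203·0.643414·0.787939 = 116.684141
B₀ = V₀ − E₀ = 253.9055 − 116.684141 = 137.221359

B0=137.2214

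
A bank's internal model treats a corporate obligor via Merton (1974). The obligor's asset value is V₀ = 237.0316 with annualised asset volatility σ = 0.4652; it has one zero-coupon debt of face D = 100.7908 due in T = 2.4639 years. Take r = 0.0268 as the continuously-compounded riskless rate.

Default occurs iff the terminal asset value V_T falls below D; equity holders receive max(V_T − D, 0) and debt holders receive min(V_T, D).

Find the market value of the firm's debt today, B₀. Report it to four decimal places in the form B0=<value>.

d₁ = [ln(V₀/D) + (r + σ²/2)T] / (σ√T)
   = [ln(237.0316/100.7908) + (0.0268 + 0.5·0.4652²)·2.4639] / (0.4652·√2.4639)
   = [0.855146 + 0.332640] / 0.730216 = 1.626624
d₂ = d₁ − σ√T = 1.626624 − 0.730216 = 0.896408
N(d₁) = 0.948091,  N(d₂) = 0.814983,  e^(−rT) = 0.936100
E₀ = V₀·N(d₁) − D·e^(−rT)·N(d₂)
   = 237.0316·0.948091 − 100.7908·0.936100·0.814983 = 147.833787
B₀ = V₀ − E₀ = 237.0316 − 147.833787 = 89.197813

B0=89.1978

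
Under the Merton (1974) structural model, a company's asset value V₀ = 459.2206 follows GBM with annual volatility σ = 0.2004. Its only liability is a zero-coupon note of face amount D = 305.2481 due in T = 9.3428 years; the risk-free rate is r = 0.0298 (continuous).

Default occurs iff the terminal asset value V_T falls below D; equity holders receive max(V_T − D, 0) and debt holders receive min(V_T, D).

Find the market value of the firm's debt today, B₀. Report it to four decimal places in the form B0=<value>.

d₁ = [ln(V₀/D) + (r + σ²/2)T] / (σ√T)
   = [ln(459.2206/305.2481) + (0.0298 + 0.5·0.2004²)·9.3428] / (0.2004·√9.3428)
   = [0.408406 + 0.466020] / 0.612543 = 1.427534
d₂ = d₁ − σ√T = 1.427534 − 0.612543 = 0.814992
N(d₁) = 0.923287,  N(d₂) = 0.792461,  e^(−rT) = 0.756982
E₀ = V₀·N(d₁) − D·e^(−rT)·N(d₂)
   = 459.2206·0.923287 − 305.2481·0.756982·0.792461 = 240.880405
B₀ = V₀ − E₀ = 459.2206 − 240.880405 = 218.340195

B0=218.3402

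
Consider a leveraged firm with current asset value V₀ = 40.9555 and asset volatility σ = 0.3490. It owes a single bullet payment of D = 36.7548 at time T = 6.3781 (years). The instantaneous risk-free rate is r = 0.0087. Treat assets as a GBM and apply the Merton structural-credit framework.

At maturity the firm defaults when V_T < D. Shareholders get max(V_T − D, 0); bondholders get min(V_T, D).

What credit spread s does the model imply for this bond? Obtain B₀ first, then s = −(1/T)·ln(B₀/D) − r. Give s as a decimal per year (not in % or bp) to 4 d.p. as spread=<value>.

d₁ = [ln(V₀/D) + (r + σ²/2)T] / (σ√T)
   = [ln(40.9555/36.7548) + (0.0087 + 0.5·0.3490²)·6.3781] / (0.3490·√6.3781)
   = [0.108217 + 0.443919] / 0.881396 = 0.626434
d₂ = d₁ − σ√T = 0.626434 − 0.881396 = -0.254962
N(d₁) = 0.734485,  N(d₂) = 0.399376,  e^(−rT) = 0.946022
E₀ = V₀·N(d₁) − D·e^(−rT)·N(d₂)
   = 40.9555·0.734485 − 36.7548·0.946022·0.399376 = 16.194544
B₀ = V₀ − E₀ = 40.9555 − 16.194544 = 24.760956
spread = −(1/T)·ln(B₀/D) − r = −(1/6.3781)·ln(24.760956/36.7548) − 0.0087 = 0.05323079

spread=0.0532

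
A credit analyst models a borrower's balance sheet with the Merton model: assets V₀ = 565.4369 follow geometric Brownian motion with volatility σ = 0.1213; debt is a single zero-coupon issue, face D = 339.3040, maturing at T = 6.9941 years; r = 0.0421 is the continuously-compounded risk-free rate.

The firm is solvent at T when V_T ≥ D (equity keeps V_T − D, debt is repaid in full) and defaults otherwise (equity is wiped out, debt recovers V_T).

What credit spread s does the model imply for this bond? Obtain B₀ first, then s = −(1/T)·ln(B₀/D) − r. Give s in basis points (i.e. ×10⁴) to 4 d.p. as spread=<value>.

d₁ = [ln(V₀/D) + (r + σ²/2)T] / (σ√T)
   = [ln(565.4369/339.3040) + (0.0421 + 0.5·0.1213²)·6.9941] / (0.1213·√6.9941)
   = [0.510702 + 0.345906] / 0.320794 = 2.670273
d₂ = d₁ − σ√T = 2.670273 − 0.320794 = 2.349478
N(d₁) = 0.996211,  N(d₂) = 0.990600,  e^(−rT) = 0.744940
E₀ = V₀·N(d₁) − D·e^(−rT)·N(d₂)
   = 565.4369·0.996211 − 339.3040·0.744940·0.990600 = 312.908988
B₀ = V₀ − E₀ = 565.4369 − 312.908988 = 252.527912
spread = −(1/T)·ln(B₀/D) − r = −(1/6.9941)·ln(252.527912/339.3040) − 0.0421 = 0.00013198
in basis points: 0.00013198 × 10⁴ = 1.3198 bp

spread=1.3198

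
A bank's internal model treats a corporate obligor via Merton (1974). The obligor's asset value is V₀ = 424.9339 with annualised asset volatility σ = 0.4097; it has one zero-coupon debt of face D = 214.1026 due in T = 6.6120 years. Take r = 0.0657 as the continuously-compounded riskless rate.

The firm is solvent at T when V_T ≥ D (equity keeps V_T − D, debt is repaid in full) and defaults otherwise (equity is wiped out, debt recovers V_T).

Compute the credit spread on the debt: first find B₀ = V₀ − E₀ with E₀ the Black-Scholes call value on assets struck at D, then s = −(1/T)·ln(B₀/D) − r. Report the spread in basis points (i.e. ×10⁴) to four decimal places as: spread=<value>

d₁ = [ln(V₀/D) + (r + σ²/2)T] / (σ√T)
   = [ln(424.9339/214.1026) + (0.0657 + 0.5·0.4097²)·6.6120] / (0.4097·√6.6120)
   = [0.685478 + 0.989334] / 1.053495 = 1.589768
d₂ = d₁ − σ√T = 1.589768 − 1.053495 = 0.536273
N(d₁) = 0.944056,  N(d₂) = 0.704115,  e^(−rT) = 0.647648
E₀ = V₀·N(d₁) − D·e^(−rT)·N(d₂)
   = 424.9339·0.944056 − 214.1026·0.647648·0.704115 = 303.526830
B₀ = V₀ − E₀ = 424.9339 − 303.526830 = 121.407070
spread = −(1/T)·ln(B₀/D) − r = −(1/6.6120)·ln(121.407070/214.1026) − 0.0657 = 0.02009949
in basis points: 0.02009949 × 10⁴ = 200.9949 bp

spread=200.9949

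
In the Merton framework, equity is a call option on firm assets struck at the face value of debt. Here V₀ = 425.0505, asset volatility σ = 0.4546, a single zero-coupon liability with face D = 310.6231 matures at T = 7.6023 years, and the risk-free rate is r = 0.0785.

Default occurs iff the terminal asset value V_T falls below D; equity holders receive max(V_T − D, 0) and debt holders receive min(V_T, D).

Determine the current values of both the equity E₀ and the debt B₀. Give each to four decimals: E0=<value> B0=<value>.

E0=295.3407 B0=129.7098

d₁ = [ln(V₀/D) + (r + σ²/2)T] / (σ√T)
   = [ln(425.0505/310.6231) + (0.0785 + 0.5·0.4546²)·7.6023] / (0.4546·√7.6023)
   = [0.313628 + 1.382331] / 1.253435 = 1.353048
d₂ = d₁ − σ√T = 1.353048 − 1.253435 = 0.099613
N(d₁) = 0.911980,  N(d₂) = 0.539674,  e^(−rT) = 0.550581
E₀ = V₀·N(d₁) − D·e^(−rT)·N(d₂)
   = 425.0505·0.911980 − 310.6231·0.550581·0.539674 = 295.340657
B₀ = V₀ − E₀ = 425.0505 − 295.340657 = 129.709843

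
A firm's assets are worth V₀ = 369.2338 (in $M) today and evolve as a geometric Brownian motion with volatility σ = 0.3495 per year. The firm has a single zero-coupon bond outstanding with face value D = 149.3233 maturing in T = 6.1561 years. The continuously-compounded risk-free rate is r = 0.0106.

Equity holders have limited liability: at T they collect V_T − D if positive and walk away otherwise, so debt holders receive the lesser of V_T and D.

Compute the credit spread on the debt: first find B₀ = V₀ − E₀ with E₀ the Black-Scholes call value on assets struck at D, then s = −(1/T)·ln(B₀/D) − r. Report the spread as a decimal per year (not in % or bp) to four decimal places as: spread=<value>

d₁ = [ln(V₀/D) + (r + σ²/2)T] / (σ√T)
   = [ln(369.2338/149.3233) + (0.0106 + 0.5·0.3495²)·6.1561] / (0.3495·√6.1561)
   = [0.905316 + 0.441239] / 0.867162 = 1.552831
d₂ = d₁ − σ√T = 1.552831 − 0.867162 = 0.685670
N(d₁) = 0.939768,  N(d₂) = 0.753539,  e^(−rT) = 0.936829
E₀ = V₀·N(d₁) − D·e^(−rT)·N(d₂)
   = 369.2338·0.939768 − 149.3233·0.936829·0.753539 = 241.581315
B₀ = V₀ − E₀ = 369.2338 − 241.581315 = 127.652485
spread = −(1/T)·ln(B₀/D) − r = −(1/6.1561)·ln(127.652485/149.3233) − 0.0106 = 0.01487102

spread=0.0149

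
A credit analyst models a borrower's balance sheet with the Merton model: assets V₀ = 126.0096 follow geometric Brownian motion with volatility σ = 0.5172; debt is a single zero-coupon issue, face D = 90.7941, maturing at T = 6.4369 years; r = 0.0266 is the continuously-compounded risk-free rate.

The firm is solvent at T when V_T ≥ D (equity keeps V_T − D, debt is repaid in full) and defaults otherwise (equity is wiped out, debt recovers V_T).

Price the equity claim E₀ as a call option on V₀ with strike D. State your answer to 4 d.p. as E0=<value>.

d₁ = [ln(V₀/D) + (r + σ²/2)T] / (σ√T)
   = [ln(126.0096/90.7941) + (0.0266 + 0.5·0.5172²)·6.4369] / (0.5172·√6.4369)
   = [0.327764 + 1.032144] / 1.312191 = 1.036364
d₂ = d₁ − σ√T = 1.036364 − 1.312191 = -0.275826
N(d₁) = 0.849984,  N(d₂) = 0.391341,  e^(−rT) = 0.842635
E₀ = V₀·N(d₁) − D·e^(−rT)·N(d₂)
   = 126.0096·0.849984 − 90.7941·0.842635·0.391341 = 77.166105

E0=77.1661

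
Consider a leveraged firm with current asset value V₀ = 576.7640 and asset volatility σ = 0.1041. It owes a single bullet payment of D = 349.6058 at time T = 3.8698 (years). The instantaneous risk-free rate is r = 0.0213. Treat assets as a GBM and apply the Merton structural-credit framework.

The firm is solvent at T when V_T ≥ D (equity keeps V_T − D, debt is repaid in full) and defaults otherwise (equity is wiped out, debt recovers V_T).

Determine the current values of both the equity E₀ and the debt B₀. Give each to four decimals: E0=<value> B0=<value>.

E0=254.8764 B0=321.8876

d₁ = [ln(V₀/D) + (r + σ²/2)T] / (σ√T)
   = [ln(576.7640/349.6058) + (0.0213 + 0.5·0.1041²)·3.8698] / (0.1041·√3.8698)
   = [0.500627 + 0.103395] / 0.204784 = 2.949563
d₂ = d₁ − σ√T = 2.949563 − 0.204784 = 2.744779
N(d₁) = 0.998409,  N(d₂) = 0.996972,  e^(−rT) = 0.920879
E₀ = V₀·N(d₁) − D·e^(−rT)·N(d₂)
   = 576.7640·0.998409 − 349.6058·0.920879·0.996972 = 254.876409
B₀ = V₀ − E₀ = 576.7640 − 254.876409 = 321.887591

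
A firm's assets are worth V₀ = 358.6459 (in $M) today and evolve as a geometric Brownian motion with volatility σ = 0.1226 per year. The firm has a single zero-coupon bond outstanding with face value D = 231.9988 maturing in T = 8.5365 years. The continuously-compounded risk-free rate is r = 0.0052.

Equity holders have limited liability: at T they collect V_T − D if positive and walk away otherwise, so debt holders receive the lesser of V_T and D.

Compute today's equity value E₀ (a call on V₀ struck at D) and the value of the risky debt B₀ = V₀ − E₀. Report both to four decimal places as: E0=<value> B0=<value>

d₁ = [ln(V₀/D) + (r + σ²/2)T] / (σ√T)
   = [ln(358.6459/231.9988) + (0.0052 + 0.5·0.1226²)·8.5365] / (0.1226·√8.5365)
   = [0.435603 + 0.108545] / 0.358204 = 1.519102
d₂ = d₁ − σ√T = 1.519102 − 0.358204 = 1.160898
N(d₁) = 0.935632,  N(d₂) = 0.877158,  e^(−rT) = 0.956581
E₀ = V₀·N(d₁) − D·e^(−rT)·N(d₂)
   = 358.6459·0.935632 − 231.9988·0.956581·0.877158 = 140.896507
B₀ = V₀ − E₀ = 358.6459 − 140.896507 = 217.749393

E0=140.8965 B0=217.7494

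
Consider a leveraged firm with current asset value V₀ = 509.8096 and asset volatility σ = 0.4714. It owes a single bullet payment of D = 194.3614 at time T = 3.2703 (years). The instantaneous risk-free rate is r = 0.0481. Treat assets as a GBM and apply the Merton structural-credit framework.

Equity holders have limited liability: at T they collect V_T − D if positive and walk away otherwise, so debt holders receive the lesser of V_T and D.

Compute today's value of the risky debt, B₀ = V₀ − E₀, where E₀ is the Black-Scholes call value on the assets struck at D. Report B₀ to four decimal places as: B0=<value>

d₁ = [ln(V₀/D) + (r + σ²/2)T] / (σ√T)
   = [ln(509.8096/194.3614) + (0.0481 + 0.5·0.4714²)·3.2703] / (0.4714·√3.2703)
   = [0.964318 + 0.520661] / 0.852478 = 1.741955
d₂ = d₁ − σ√T = 1.741955 − 0.852478 = 0.889477
N(d₁) = 0.959242,  N(d₂) = 0.813127,  e^(−rT) = 0.854446
E₀ = V₀·N(d₁) − D·e^(−rT)·N(d₂)
   = 509.8096·0.959242 − 194.3614·0.854446·0.813127 = 353.993633
B₀ = V₀ − E₀ = 509.8096 − 353.993633 = 155.815967

B0=155.8160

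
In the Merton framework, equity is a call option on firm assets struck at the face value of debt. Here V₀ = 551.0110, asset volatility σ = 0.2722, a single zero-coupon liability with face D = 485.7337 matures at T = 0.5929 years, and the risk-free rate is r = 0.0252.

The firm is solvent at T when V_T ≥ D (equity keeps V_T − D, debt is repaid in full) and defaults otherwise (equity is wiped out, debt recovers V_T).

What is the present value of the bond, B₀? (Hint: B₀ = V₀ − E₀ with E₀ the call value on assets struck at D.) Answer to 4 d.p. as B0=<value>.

B0=462.4839

d₁ = [ln(V₀/D) + (r + σ²/2)T] / (σ√T)
   = [ln(551.0110/485.7337) + (0.0252 + 0.5·0.2722²)·0.5929] / (0.2722·√0.5929)
   = [0.126094 + 0.036906] / 0.209594 = 0.777695
d₂ = d₁ − σ√T = 0.777695 − 0.209594 = 0.568101
N(d₁) = 0.781625,  N(d₂) = 0.715017,  e^(−rT) = 0.985170
E₀ = V₀·N(d₁) − D·e^(−rT)·N(d₂)
   = 551.0110·0.781625 − 485.7337·0.985170·0.715017 = 88.527113
B₀ = V₀ − E₀ = 551.0110 − 88.527113 = 462.483887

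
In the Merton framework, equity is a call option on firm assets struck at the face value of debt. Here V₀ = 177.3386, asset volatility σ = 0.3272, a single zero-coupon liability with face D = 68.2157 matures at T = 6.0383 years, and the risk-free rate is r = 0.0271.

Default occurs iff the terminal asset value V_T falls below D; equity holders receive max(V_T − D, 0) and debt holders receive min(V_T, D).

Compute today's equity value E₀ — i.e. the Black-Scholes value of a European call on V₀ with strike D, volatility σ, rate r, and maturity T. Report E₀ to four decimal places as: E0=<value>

E0=122.2941

d₁ = [ln(V₀/D) + (r + σ²/2)T] / (σ√T)
   = [ln(177.3386/68.2157) + (0.0271 + 0.5·0.3272²)·6.0383] / (0.3272·√6.0383)
   = [0.955386 + 0.486868] / 0.804027 = 1.793788
d₂ = d₁ − σ√T = 1.793788 − 0.804027 = 0.989761
N(d₁) = 0.963576,  N(d₂) = 0.838854,  e^(−rT) = 0.849049
E₀ = V₀·N(d₁) − D·e^(−rT)·N(d₂)
   = 177.3386·0.963576 − 68.2157·0.849049·0.838854 = 122.294112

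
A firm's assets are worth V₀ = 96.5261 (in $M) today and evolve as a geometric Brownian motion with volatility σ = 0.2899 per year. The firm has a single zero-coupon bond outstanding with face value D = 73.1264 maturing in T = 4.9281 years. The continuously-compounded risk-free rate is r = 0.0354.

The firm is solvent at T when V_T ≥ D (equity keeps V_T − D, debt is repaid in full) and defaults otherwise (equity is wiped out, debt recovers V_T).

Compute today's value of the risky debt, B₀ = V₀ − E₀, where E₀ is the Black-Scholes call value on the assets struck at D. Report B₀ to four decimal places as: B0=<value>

d₁ = [ln(V₀/D) + (r + σ²/2)T] / (σ√T)
   = [ln(96.5261/73.1264) + (0.0354 + 0.5·0.2899²)·4.9281] / (0.2899·√4.9281)
   = [0.277624 + 0.381538] / 0.643558 = 1.024246
d₂ = d₁ − σ√T = 1.024246 − 0.643558 = 0.380688
N(d₁) = 0.847141,  N(d₂) = 0.648283,  e^(−rT) = 0.839915
E₀ = V₀·N(d₁) − D·e^(−rT)·N(d₂)
   = 96.5261·0.847141 − 73.1264·0.839915·0.648283 = 41.953687
B₀ = V₀ − E₀ = 96.5261 − 41.953687 = 54.572413

B0=54.5724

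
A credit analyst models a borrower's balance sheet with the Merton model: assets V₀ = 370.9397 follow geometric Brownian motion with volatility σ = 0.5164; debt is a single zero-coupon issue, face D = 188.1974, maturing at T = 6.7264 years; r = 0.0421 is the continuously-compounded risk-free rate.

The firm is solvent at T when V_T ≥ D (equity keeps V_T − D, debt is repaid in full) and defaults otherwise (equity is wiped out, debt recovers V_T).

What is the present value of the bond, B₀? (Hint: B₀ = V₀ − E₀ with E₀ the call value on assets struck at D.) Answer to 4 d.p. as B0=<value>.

B0=104.2739

d₁ = [ln(V₀/D) + (r + σ²/2)T] / (σ√T)
   = [ln(370.9397/188.1974) + (0.0421 + 0.5·0.5164²)·6.7264] / (0.5164·√6.7264)
   = [0.678548 + 1.180042] / 1.339299 = 1.387734
d₂ = d₁ − σ√T = 1.387734 − 1.339299 = 0.048435
N(d₁) = 0.917391,  N(d₂) = 0.519315,  e^(−rT) = 0.753383
E₀ = V₀·N(d₁) − D·e^(−rT)·N(d₂)
   = 370.9397·0.917391 − 188.1974·0.753383·0.519315 = 266.665766
B₀ = V₀ − E₀ = 370.9397 − 266.665766 = 104.273934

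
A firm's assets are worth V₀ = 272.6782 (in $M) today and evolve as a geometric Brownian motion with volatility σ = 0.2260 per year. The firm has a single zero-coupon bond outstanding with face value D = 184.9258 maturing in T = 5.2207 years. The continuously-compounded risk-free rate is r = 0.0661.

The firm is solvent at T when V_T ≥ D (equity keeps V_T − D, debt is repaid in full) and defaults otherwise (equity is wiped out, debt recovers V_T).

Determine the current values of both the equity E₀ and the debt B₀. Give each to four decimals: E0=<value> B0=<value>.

d₁ = [ln(V₀/D) + (r + σ²/2)T] / (σ√T)
   = [ln(272.6782/184.9258) + (0.0661 + 0.5·0.2260²)·5.2207] / (0.2260·√5.2207)
   = [0.388338 + 0.478415] / 0.516384 = 1.678503
d₂ = d₁ − σ√T = 1.678503 − 0.516384 = 1.162119
N(d₁) = 0.953376,  N(d₂) = 0.877406,  e^(−rT) = 0.708158
E₀ = V₀·N(d₁) − D·e^(−rT)·N(d₂)
   = 272.6782·0.953376 − 184.9258·0.708158·0.877406 = 145.062512
B₀ = V₀ − E₀ = 272.6782 − 145.062512 = 127.615688

E0=145.0625 B0=127.6157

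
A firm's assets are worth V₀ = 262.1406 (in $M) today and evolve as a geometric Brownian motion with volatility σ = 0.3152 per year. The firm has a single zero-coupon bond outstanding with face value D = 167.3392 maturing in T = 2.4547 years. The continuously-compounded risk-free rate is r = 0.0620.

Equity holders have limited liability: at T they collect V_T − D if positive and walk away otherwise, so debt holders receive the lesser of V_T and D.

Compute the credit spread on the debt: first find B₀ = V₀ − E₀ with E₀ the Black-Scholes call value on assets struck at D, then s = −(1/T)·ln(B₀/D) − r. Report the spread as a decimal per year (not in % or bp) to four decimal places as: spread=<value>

spread=0.0147

d₁ = [ln(V₀/D) + (r + σ²/2)T] / (σ√T)
   = [ln(262.1406/167.3392) + (0.0620 + 0.5·0.3152²)·2.4547] / (0.3152·√2.4547)
   = [0.448858 + 0.274130] / 0.493839 = 1.464016
d₂ = d₁ − σ√T = 1.464016 − 0.493839 = 0.970176
N(d₁) = 0.928405,  N(d₂) = 0.834021,  e^(−rT) = 0.858824
E₀ = V₀·N(d₁) − D·e^(−rT)·N(d₂)
   = 262.1406·0.928405 − 167.3392·0.858824·0.834021 = 123.511474
B₀ = V₀ − E₀ = 262.1406 − 123.511474 = 138.629126
spread = −(1/T)·ln(B₀/D) − r = −(1/2.4547)·ln(138.629126/167.3392) − 0.0620 = 0.01467767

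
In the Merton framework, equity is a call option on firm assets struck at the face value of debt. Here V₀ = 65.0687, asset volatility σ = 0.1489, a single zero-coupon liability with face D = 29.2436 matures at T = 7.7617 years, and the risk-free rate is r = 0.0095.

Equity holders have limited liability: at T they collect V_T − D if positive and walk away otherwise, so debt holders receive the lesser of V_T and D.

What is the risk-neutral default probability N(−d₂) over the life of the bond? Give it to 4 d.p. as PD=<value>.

d₁ = [ln(V₀/D) + (r + σ²/2)T] / (σ√T)
   = [ln(65.0687/29.2436) + (0.0095 + 0.5·0.1489²)·7.7617] / (0.1489·√7.7617)
   = [0.799783 + 0.159779] / 0.414833 = 2.313130
d₂ = d₁ − σ√T = 2.313130 − 0.414833 = 1.898297
risk-neutral PD = N(−d₂) = N(-1.898297) = 0.028828

PD=0.0288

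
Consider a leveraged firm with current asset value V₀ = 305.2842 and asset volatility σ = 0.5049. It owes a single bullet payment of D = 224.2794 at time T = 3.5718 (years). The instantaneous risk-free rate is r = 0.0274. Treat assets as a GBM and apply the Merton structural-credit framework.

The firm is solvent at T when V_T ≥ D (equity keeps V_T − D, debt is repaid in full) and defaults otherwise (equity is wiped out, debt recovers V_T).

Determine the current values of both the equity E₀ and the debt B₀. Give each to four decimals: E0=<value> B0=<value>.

d₁ = [ln(V₀/D) + (r + σ²/2)T] / (σ√T)
   = [ln(305.2842/224.2794) + (0.0274 + 0.5·0.5049²)·3.5718] / (0.5049·√3.5718)
   = [0.308351 + 0.553136] / 0.954221 = 0.902817
d₂ = d₁ − σ√T = 0.902817 − 0.954221 = -0.051404
N(d₁) = 0.816688,  N(d₂) = 0.479502,  e^(−rT) = 0.906769
E₀ = V₀·N(d₁) − D·e^(−rT)·N(d₂)
   = 305.2842·0.816688 − 224.2794·0.906769·0.479502 = 151.805971
B₀ = V₀ − E₀ = 305.2842 − 151.805971 = 153.478229

E0=151.8060 B0=153.4782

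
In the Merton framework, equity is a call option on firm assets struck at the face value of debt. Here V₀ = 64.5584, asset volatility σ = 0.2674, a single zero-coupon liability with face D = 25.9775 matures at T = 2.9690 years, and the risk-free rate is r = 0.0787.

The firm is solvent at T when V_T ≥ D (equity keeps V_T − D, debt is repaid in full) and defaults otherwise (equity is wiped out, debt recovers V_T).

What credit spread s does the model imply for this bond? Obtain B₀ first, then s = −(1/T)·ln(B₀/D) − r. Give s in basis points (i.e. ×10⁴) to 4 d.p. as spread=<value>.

d₁ = [ln(V₀/D) + (r + σ²/2)T] / (σ√T)
   = [ln(64.5584/25.9775) + (0.0787 + 0.5·0.2674²)·2.9690] / (0.2674·√2.9690)
   = [0.910339 + 0.339806] / 0.460751 = 2.713277
d₂ = d₁ − σ√T = 2.713277 − 0.460751 = 2.252526
N(d₁) = 0.996669,  N(d₂) = 0.987855,  e^(−rT) = 0.791631
E₀ = V₀·N(d₁) − D·e^(−rT)·N(d₂)
   = 64.5584·0.996669 − 25.9775·0.791631·0.987855 = 44.028513
B₀ = V₀ − E₀ = 64.5584 − 44.028513 = 20.529887
spread = −(1/T)·ln(B₀/D) − r = −(1/2.9690)·ln(20.529887/25.9775) − 0.0787 = 0.00056879
in basis points: 0.00056879 × 10⁴ = 5.6879 bp

spread=5.6879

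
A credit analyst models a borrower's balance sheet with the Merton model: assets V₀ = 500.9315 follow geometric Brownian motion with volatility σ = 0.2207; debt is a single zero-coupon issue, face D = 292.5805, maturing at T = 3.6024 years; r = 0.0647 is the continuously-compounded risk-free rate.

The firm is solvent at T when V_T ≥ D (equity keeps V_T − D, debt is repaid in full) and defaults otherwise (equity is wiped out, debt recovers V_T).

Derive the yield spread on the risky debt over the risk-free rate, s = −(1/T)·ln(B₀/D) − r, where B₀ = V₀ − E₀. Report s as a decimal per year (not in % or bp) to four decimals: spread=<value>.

d₁ = [ln(V₀/D) + (r + σ²/2)T] / (σ√T)
   = [ln(500.9315/292.5805) + (0.0647 + 0.5·0.2207²)·3.6024] / (0.2207·√3.6024)
   = [0.537730 + 0.320809] / 0.418888 = 2.049564
d₂ = d₁ − σ√T = 2.049564 − 0.418888 = 1.630676
N(d₁) = 0.979797,  N(d₂) = 0.948521,  e^(−rT) = 0.792094
E₀ = V₀·N(d₁) − D·e^(−rT)·N(d₂)
   = 500.9315·0.979797 − 292.5805·0.792094·0.948521 = 270.990102
B₀ = V₀ − E₀ = 500.9315 − 270.990102 = 229.941398
spread = −(1/T)·ln(B₀/D) − r = −(1/3.6024)·ln(229.941398/292.5805) − 0.0647 = 0.00217635

spread=0.0022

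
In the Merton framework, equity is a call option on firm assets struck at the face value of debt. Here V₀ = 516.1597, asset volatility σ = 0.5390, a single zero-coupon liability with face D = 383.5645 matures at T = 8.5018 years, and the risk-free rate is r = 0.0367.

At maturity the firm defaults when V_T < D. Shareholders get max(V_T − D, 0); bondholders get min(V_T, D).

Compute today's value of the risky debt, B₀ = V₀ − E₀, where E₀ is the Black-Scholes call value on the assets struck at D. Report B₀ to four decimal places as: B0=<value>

d₁ = [ln(V₀/D) + (r + σ²/2)T] / (σ√T)
   = [ln(516.1597/383.5645) + (0.0367 + 0.5·0.5390²)·8.5018] / (0.5390·√8.5018)
   = [0.296908 + 1.546992] / 1.571608 = 1.173257
d₂ = d₁ − σ√T = 1.173257 − 1.571608 = -0.398351
N(d₁) = 0.879654,  N(d₂) = 0.345186,  e^(−rT) = 0.731970
E₀ = V₀·N(d₁) − D·e^(−rT)·N(d₂)
   = 516.1597·0.879654 − 383.5645·0.731970·0.345186 = 357.128214
B₀ = V₀ − E₀ = 516.1597 − 357.128214 = 159.031486

B0=159.0315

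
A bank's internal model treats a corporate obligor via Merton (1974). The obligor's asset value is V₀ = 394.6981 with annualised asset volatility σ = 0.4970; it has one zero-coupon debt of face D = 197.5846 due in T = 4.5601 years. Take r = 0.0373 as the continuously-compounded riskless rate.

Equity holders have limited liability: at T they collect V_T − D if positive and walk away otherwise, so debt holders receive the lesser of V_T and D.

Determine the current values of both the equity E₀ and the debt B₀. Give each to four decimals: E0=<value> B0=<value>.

E0=257.4928 B0=137.2053

d₁ = [ln(V₀/D) + (r + σ²/2)T] / (σ√T)
   = [ln(394.6981/197.5846) + (0.0373 + 0.5·0.4970²)·4.5601] / (0.4970·√4.5601)
   = [0.691954 + 0.733285] / 1.061313 = 1.342901
d₂ = d₁ − σ√T = 1.342901 − 1.061313 = 0.281588
N(d₁) = 0.910348,  N(d₂) = 0.610870,  e^(−rT) = 0.843587
E₀ = V₀·N(d₁) − D·e^(−rT)·N(d₂)
   = 394.6981·0.910348 − 197.5846·0.843587·0.610870 = 257.492845
B₀ = V₀ − E₀ = 394.6981 − 257.492845 = 137.205255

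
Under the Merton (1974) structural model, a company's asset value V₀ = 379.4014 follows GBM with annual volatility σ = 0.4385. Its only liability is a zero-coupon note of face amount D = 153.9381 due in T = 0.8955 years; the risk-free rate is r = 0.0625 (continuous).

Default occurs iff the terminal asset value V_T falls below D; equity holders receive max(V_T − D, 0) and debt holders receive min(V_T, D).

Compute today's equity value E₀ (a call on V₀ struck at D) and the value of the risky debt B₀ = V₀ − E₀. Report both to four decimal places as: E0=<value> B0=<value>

d₁ = [ln(V₀/D) + (r + σ²/2)T] / (σ√T)
   = [ln(379.4014/153.9381) + (0.0625 + 0.5·0.4385²)·0.8955] / (0.4385·√0.8955)
   = [0.902044 + 0.142063] / 0.414956 = 2.516186
d₂ = d₁ − σ√T = 2.516186 − 0.414956 = 2.101230
N(d₁) = 0.994068,  N(d₂) = 0.982190,  e^(−rT) = 0.945569
E₀ = V₀·N(d₁) − D·e^(−rT)·N(d₂)
   = 379.4014·0.994068 − 153.9381·0.945569·0.982190 = 234.184351
B₀ = V₀ − E₀ = 379.4014 − 234.184351 = 145.217049

E0=234.1844 B0=145.2170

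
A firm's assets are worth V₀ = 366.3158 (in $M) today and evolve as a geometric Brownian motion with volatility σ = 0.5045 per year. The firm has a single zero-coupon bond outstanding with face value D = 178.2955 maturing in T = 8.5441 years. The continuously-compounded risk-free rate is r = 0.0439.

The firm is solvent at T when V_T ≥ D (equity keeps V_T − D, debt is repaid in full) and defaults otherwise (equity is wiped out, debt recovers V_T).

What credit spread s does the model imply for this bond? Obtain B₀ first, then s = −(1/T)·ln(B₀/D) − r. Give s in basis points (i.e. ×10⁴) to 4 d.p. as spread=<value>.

spread=401.3204

d₁ = [ln(V₀/D) + (r + σ²/2)T] / (σ√T)
   = [ln(366.3158/178.2955) + (0.0439 + 0.5·0.5045²)·8.5441] / (0.5045·√8.5441)
   = [0.720054 + 1.462409] / 1.474668 = 1.479969
d₂ = d₁ − σ√T = 1.479969 − 1.474668 = 0.005300
N(d₁) = 0.930559,  N(d₂) = 0.502115,  e^(−rT) = 0.687230
E₀ = V₀·N(d₁) − D·e^(−rT)·N(d₂)
   = 366.3158·0.930559 − 178.2955·0.687230·0.502115 = 279.354416
B₀ = V₀ − E₀ = 366.3158 − 279.354416 = 86.961384
spread = −(1/T)·ln(B₀/D) − r = −(1/8.5441)·ln(86.961384/178.2955) − 0.0439 = 0.04013204
in basis points: 0.04013204 × 10⁴ = 401.3204 bp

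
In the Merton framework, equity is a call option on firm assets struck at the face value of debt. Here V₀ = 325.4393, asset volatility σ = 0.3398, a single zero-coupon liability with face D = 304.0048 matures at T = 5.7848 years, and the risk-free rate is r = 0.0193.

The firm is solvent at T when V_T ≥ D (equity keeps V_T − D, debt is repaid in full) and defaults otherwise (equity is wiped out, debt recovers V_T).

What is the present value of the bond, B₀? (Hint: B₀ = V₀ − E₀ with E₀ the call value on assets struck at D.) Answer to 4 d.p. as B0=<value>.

B0=201.7787

d₁ = [ln(V₀/D) + (r + σ²/2)T] / (σ√T)
   = [ln(325.4393/304.0048) + (0.0193 + 0.5·0.3398²)·5.7848] / (0.3398·√5.7848)
   = [0.068132 + 0.445615] / 0.817274 = 0.628611
d₂ = d₁ − σ√T = 0.628611 − 0.817274 = -0.188663
N(d₁) = 0.735198,  N(d₂) = 0.425179,  e^(−rT) = 0.894360
E₀ = V₀·N(d₁) − D·e^(−rT)·N(d₂)
   = 325.4393·0.735198 − 304.0048·0.894360·0.425179 = 123.660643
B₀ = V₀ − E₀ = 325.4393 − 123.660643 = 201.778657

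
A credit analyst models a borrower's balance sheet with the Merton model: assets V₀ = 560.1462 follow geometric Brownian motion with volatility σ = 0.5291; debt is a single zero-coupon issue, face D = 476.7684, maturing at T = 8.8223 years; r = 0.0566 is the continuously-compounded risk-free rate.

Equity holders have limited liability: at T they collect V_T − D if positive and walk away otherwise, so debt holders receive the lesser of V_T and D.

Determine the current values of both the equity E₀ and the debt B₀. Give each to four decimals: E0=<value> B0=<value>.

E0=392.9361 B0=167.2101

d₁ = [ln(V₀/D) + (r + σ²/2)T] / (σ√T)
   = [ln(560.1462/476.7684) + (0.0566 + 0.5·0.5291²)·8.8223] / (0.5291·√8.8223)
   = [0.161167 + 1.734230] / 1.571552 = 1.206067
d₂ = d₁ − σ√T = 1.206067 − 1.571552 = -0.365485
N(d₁) = 0.886104,  N(d₂) = 0.357375,  e^(−rT) = 0.606930
E₀ = V₀·N(d₁) − D·e^(−rT)·N(d₂)
   = 560.1462·0.886104 − 476.7684·0.606930·0.357375 = 392.936143
B₀ = V₀ − E₀ = 560.1462 − 392.936143 = 167.210057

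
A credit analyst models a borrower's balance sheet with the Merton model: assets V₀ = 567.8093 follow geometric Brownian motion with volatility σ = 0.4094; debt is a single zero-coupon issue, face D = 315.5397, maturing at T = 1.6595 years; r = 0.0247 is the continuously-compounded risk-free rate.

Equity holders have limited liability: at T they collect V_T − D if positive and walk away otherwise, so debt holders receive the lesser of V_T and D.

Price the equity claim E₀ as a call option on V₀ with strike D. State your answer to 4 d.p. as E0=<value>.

E0=277.1347

d₁ = [ln(V₀/D) + (r + σ²/2)T] / (σ√T)
   = [ln(567.8093/315.5397) + (0.0247 + 0.5·0.4094²)·1.6595] / (0.4094·√1.6595)
   = [0.587501 + 0.180063] / 0.527396 = 1.455385
d₂ = d₁ − σ√T = 1.455385 − 0.527396 = 0.927990
N(d₁) = 0.927219,  N(d₂) = 0.823294,  e^(−rT) = 0.959839
E₀ = V₀·N(d₁) − D·e^(−rT)·N(d₂)
   = 567.8093·0.927219 − 315.5397·0.959839·0.823294 = 277.134673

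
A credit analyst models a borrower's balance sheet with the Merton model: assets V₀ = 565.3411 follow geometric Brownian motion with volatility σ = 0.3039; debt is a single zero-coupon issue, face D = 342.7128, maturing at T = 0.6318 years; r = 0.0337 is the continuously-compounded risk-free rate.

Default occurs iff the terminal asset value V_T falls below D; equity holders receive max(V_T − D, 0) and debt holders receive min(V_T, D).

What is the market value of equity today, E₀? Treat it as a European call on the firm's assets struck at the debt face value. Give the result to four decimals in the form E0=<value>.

E0=230.4200

d₁ = [ln(V₀/D) + (r + σ²/2)T] / (σ√T)
   = [ln(565.3411/342.7128) + (0.0337 + 0.5·0.3039²)·0.6318] / (0.3039·√0.6318)
   = [0.500536 + 0.050467] / 0.241557 = 2.281044
d₂ = d₁ − σ√T = 2.281044 − 0.241557 = 2.039486
N(d₁) = 0.988727,  N(d₂) = 0.979299,  e^(−rT) = 0.978933
E₀ = V₀·N(d₁) − D·e^(−rT)·N(d₂)
   = 565.3411·0.988727 − 342.7128·0.978933·0.979299 = 230.420001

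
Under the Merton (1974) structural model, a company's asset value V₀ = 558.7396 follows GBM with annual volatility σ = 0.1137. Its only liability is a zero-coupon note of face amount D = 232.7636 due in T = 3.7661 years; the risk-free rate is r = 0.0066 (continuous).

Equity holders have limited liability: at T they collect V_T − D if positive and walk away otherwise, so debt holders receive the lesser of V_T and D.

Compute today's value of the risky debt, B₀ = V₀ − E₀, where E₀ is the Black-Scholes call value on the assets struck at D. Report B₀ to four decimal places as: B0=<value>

d₁ = [ln(V₀/D) + (r + σ²/2)T] / (σ√T)
   = [ln(558.7396/232.7636) + (0.0066 + 0.5·0.1137²)·3.7661] / (0.1137·√3.7661)
   = [0.875660 + 0.049200] / 0.220651 = 4.191501
d₂ = d₁ − σ√T = 4.191501 − 0.220651 = 3.970850
N(d₁) = 0.999986,  N(d₂) = 0.999964,  e^(−rT) = 0.975450
E₀ = V₀·N(d₁) − D·e^(−rT)·N(d₂)
   = 558.7396·0.999986 − 232.7636·0.975450·0.999964 = 331.690709
B₀ = V₀ − E₀ = 558.7396 − 331.690709 = 227.048891

B0=227.0489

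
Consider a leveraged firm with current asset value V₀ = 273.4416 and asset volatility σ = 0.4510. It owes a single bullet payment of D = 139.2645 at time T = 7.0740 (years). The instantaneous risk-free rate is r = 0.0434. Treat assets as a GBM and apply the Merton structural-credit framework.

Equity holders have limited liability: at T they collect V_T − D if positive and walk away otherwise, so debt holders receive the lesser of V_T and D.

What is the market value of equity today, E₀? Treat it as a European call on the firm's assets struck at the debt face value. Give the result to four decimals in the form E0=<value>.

d₁ = [ln(V₀/D) + (r + σ²/2)T] / (σ√T)
   = [ln(273.4416/139.2645) + (0.0434 + 0.5·0.4510²)·7.0740] / (0.4510·√7.0740)
   = [0.674713 + 1.026441] / 1.199524 = 1.418190
d₂ = d₁ − σ√T = 1.418190 − 1.199524 = 0.218666
N(d₁) = 0.921932,  N(d₂) = 0.586545,  e^(−rT) = 0.735642
E₀ = V₀·N(d₁) − D·e^(−rT)·N(d₂)
   = 273.4416·0.921932 − 139.2645·0.735642·0.586545 = 192.003837

E0=192.0038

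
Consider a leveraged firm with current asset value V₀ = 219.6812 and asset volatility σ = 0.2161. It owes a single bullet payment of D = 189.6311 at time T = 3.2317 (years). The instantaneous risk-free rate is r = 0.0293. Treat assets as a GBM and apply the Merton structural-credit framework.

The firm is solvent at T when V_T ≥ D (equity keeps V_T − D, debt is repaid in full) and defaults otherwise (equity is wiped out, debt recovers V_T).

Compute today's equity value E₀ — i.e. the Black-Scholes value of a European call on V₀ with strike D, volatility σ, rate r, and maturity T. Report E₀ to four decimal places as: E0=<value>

d₁ = [ln(V₀/D) + (r + σ²/2)T] / (σ√T)
   = [ln(219.6812/189.6311) + (0.0293 + 0.5·0.2161²)·3.2317] / (0.2161·√3.2317)
   = [0.147097 + 0.170148] / 0.388481 = 0.816627
d₂ = d₁ − σ√T = 0.816627 − 0.388481 = 0.428146
N(d₁) = 0.792929,  N(d₂) = 0.665728,  e^(−rT) = 0.909656
E₀ = V₀·N(d₁) − D·e^(−rT)·N(d₂)
   = 219.6812·0.792929 − 189.6311·0.909656·0.665728 = 59.354280

E0=59.3543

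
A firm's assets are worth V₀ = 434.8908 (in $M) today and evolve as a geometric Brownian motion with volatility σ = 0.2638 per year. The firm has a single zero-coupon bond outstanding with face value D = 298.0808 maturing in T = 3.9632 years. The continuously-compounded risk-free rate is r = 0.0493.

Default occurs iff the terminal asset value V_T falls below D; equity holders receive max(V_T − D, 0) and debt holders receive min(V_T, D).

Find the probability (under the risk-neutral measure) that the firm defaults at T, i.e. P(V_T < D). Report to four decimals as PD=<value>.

d₁ = [ln(V₀/D) + (r + σ²/2)T] / (σ√T)
   = [ln(434.8908/298.0808) + (0.0493 + 0.5·0.2638²)·3.9632] / (0.2638·√3.9632)
   = [0.377730 + 0.333286] / 0.525167 = 1.353885
d₂ = d₁ − σ√T = 1.353885 − 0.525167 = 0.828718
risk-neutral PD = N(−d₂) = N(-0.828718) = 0.203632

PD=0.2036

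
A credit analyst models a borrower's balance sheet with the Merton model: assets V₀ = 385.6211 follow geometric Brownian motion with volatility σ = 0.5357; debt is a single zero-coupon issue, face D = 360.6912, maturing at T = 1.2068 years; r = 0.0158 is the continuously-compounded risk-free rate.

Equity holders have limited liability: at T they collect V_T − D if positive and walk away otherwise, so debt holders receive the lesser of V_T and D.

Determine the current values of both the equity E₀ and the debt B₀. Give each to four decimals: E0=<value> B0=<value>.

d₁ = [ln(V₀/D) + (r + σ²/2)T] / (σ√T)
   = [ln(385.6211/360.6912) + (0.0158 + 0.5·0.5357²)·1.2068] / (0.5357·√1.2068)
   = [0.066833 + 0.192228] / 0.588490 = 0.440213
d₂ = d₁ − σ√T = 0.440213 − 0.588490 = -0.148278
N(d₁) = 0.670108,  N(d₂) = 0.441062,  e^(−rT) = 0.981113
E₀ = V₀·N(d₁) − D·e^(−rT)·N(d₂)
   = 385.6211·0.670108 − 360.6912·0.981113·0.441062 = 102.325484
B₀ = V₀ − E₀ = 385.6211 − 102.325484 = 283.295616

E0=102.3255 B0=283.2956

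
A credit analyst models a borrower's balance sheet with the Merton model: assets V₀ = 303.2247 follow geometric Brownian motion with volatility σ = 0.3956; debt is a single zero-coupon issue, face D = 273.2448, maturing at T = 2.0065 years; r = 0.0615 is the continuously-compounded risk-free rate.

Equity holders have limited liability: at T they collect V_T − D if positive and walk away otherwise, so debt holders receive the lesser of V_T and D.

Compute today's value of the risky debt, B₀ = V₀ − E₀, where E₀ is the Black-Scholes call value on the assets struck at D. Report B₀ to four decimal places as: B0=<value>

B0=207.5364

d₁ = [ln(V₀/D) + (r + σ²/2)T] / (σ√T)
   = [ln(303.2247/273.2448) + (0.0615 + 0.5·0.3956²)·2.0065] / (0.3956·√2.0065)
   = [0.104106 + 0.280408] / 0.560371 = 0.686177
d₂ = d₁ − σ√T = 0.686177 − 0.560371 = 0.125805
N(d₁) = 0.753699,  N(d₂) = 0.550057,  e^(−rT) = 0.883910
E₀ = V₀·N(d₁) − D·e^(−rT)·N(d₂)
   = 303.2247·0.753699 − 273.2448·0.883910·0.550057 = 95.688294
B₀ = V₀ − E₀ = 303.2247 − 95.688294 = 207.536406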